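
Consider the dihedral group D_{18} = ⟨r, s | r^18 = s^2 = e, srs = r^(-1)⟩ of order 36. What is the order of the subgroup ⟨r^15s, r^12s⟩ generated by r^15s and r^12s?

|⟨r^15s⟩| = 2 and |⟨r^12s⟩| = 2, so |H| is a multiple of lcm(2, 2) = 2 and divides |G| = 36.
Closing under the operation: H = {e, r^3, r^6, r^9, r^12, r^15, s, r^3s, r^6s, r^9s, r^12s, r^15s}, so |H| = 12.

12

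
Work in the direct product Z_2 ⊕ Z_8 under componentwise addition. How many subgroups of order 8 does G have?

|G| = 16 and 8 | 16, so subgroups of order 8 are possible by Lagrange.
The subgroups of order 8 are: {(0,0), (0,1), (0,2), (0,3), (0,4), (0,5), (0,6), (0,7)}; {(0,0), (0,2), (0,4), (0,6), (1,0), (1,2), (1,4), (1,6)}; {(0,0), (0,2), (0,4), (0,6), (1,1), (1,3), (1,5), (1,7)}.
So G has 3 subgroups of order 8.

3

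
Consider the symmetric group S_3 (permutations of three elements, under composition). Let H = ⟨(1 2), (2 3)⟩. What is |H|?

|⟨(1 2)⟩| = 2 and |⟨(2 3)⟩| = 2, so |H| is a multiple of lcm(2, 2) = 2 and divides |G| = 6.
Closing {(1 2), (2 3)} under the group operation gives all of G, so |H| = 6.

6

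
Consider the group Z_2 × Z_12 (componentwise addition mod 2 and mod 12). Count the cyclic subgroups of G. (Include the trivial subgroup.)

Group the elements of G by the cyclic subgroup they generate; each cyclic subgroup of order d accounts for φ(d) elements.
Cyclic subgroups by order — order 1: 1; order 2: 3; order 3: 1; order 4: 2; order 6: 3; order 12: 2.
Total: 12.

12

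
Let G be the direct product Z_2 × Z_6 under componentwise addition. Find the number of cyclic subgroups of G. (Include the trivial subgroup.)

8

Group the elements of G by the cyclic subgroup they generate; each cyclic subgroup of order d accounts for φ(d) elements.
Cyclic subgroups by order — order 1: 1; order 2: 3; order 3: 1; order 6: 3.
Total: 8.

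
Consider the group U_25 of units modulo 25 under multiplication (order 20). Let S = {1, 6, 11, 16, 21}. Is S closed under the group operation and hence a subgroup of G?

Yes

|S| = 5 divides |G| = 20, consistent with Lagrange.
S contains the identity, every element's inverse is in S, and S is closed under ·: it is a subgroup.
In fact S = ⟨16⟩.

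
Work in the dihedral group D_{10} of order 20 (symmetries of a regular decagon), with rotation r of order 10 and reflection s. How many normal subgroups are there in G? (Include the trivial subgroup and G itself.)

7

G has 22 subgroups. Checking conjugation-invariance by order — order 1: 1/1 normal; order 2: 1/11 normal; order 4: 0/5 normal; order 5: 1/1 normal; order 10: 3/3 normal; order 20: 1/1 normal.
Total normal subgroups: 7.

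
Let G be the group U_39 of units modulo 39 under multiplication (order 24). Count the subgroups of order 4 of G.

3

|G| = 24 and 4 | 24, so subgroups of order 4 are possible by Lagrange.
The subgroups of order 4 are: {1, 14, 25, 38}; {1, 25, 31, 34}; {1, 5, 8, 25}.
So G has 3 subgroups of order 4.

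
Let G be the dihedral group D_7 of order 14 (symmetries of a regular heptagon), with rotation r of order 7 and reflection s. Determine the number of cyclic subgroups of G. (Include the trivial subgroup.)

9

Group the elements of G by the cyclic subgroup they generate; each cyclic subgroup of order d accounts for φ(d) elements.
Cyclic subgroups by order — order 1: 1; order 2: 7; order 7: 1.
Total: 9.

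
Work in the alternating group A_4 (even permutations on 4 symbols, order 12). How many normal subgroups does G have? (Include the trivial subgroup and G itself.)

G has 10 subgroups. Checking conjugation-invariance by order — order 1: 1/1 normal; order 2: 0/3 normal; order 3: 0/4 normal; order 4: 1/1 normal; order 12: 1/1 normal.
Total normal subgroups: 3.

3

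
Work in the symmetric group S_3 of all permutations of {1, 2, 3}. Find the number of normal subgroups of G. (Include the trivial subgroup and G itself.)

3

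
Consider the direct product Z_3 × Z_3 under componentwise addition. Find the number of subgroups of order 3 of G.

4

|G| = 9 and 3 | 9, so subgroups of order 3 are possible by Lagrange.
The subgroups of order 3 are: {(0,0), (0,1), (0,2)}; {(0,0), (1,0), (2,0)}; {(0,0), (1,1), (2,2)}; {(0,0), (1,2), (2,1)}.
So G has 4 subgroups of order 3.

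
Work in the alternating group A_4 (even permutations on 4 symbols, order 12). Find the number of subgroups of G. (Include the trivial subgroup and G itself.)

10

|G| = 12, so by Lagrange every subgroup order divides 12. Divisors: 1, 2, 3, 4, 6, 12.
Subgroups by order — order 1: 1; order 2: 3; order 3: 4; order 4: 1; order 6: 0; order 12: 1.
Total: 1 + 3 + 4 + 1 + 0 + 1 = 10.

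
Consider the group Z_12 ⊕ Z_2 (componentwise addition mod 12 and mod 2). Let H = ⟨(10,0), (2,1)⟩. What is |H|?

|⟨(10,0)⟩| = 6 and |⟨(2,1)⟩| = 6, so |H| is a multiple of lcm(6, 6) = 6 and divides |G| = 24.
Closing under the operation: H = {(0,0), (0,1), (2,0), (2,1), (4,0), (4,1), (6,0), (6,1), (8,0), (8,1), (10,0), (10,1)}, so |H| = 12.

12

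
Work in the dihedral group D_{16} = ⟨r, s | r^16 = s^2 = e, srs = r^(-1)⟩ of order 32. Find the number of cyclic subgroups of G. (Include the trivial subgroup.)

A cyclic subgroup of order d is generated by each of its φ(d) elements of order d, so the cyclic subgroups of order d number (#elements of order d)/φ(d).
Cyclic subgroups by order — order 1: 1; order 2: 17; order 4: 1; order 8: 1; order 16: 1.
Total: 21.

21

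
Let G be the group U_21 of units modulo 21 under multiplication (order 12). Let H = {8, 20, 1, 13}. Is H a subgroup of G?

|H| = 4 divides |G| = 12, consistent with Lagrange.
H contains the identity, every element's inverse is in H, and H is closed under ·: it is a subgroup.

Yes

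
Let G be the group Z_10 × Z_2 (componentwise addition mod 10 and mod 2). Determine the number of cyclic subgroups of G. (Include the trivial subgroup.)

8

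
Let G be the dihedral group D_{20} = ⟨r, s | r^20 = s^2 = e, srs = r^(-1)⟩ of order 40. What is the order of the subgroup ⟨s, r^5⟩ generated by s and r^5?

8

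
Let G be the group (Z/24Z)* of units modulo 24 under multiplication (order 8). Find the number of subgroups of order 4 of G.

7

|G| = 8 and 4 | 8, so subgroups of order 4 are possible by Lagrange.
The subgroups of order 4 are: {1, 11, 13, 23}; {1, 11, 17, 19}; {1, 5, 7, 11}; {1, 5, 13, 17}; … (7 in all).
So G has 7 subgroups of order 4.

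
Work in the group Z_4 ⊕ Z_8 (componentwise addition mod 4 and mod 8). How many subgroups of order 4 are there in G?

|G| = 32 and 4 | 32, so subgroups of order 4 are possible by Lagrange.
The subgroups of order 4 are: {(0,0), (0,2), (0,4), (0,6)}; {(0,0), (0,4), (2,0), (2,4)}; {(0,0), (0,4), (2,2), (2,6)}; {(0,0), (1,0), (2,0), (3,0)}; … (7 in all).
So G has 7 subgroups of order 4.

7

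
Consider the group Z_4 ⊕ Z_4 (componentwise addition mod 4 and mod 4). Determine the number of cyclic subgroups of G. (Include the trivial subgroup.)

A cyclic subgroup of order d is generated by each of its φ(d) elements of order d, so the cyclic subgroups of order d number (#elements of order d)/φ(d).
Cyclic subgroups by order — order 1: 1; order 2: 3; order 4: 6.
Total: 10.

10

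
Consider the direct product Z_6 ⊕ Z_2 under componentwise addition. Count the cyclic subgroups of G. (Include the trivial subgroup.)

8

Group the elements of G by the cyclic subgroup they generate; each cyclic subgroup of order d accounts for φ(d) elements.
Cyclic subgroups by order — order 1: 1; order 2: 3; order 3: 1; order 6: 3.
Total: 8.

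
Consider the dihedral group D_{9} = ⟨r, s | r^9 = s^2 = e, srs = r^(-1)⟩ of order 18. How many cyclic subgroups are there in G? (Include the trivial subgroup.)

12

Group the elements of G by the cyclic subgroup they generate; each cyclic subgroup of order d accounts for φ(d) elements.
Cyclic subgroups by order — order 1: 1; order 2: 9; order 3: 1; order 9: 1.
Total: 12.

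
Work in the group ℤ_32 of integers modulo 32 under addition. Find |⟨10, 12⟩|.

|⟨10⟩| = 16 and |⟨12⟩| = 8, so |H| is a multiple of lcm(16, 8) = 16 and divides |G| = 32.
Closing under the operation: H = {0, 2, 4, 6, 8, 10, 12, 14, 16, 18, 20, 22, 24, 26, 28, 30}, so |H| = 16.

16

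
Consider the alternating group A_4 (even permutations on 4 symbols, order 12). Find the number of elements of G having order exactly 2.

3

The elements of order 2 are: (1 2)(3 4), (1 3)(2 4), (1 4)(2 3).
That's 3.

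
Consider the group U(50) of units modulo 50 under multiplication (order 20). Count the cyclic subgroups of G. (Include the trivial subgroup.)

6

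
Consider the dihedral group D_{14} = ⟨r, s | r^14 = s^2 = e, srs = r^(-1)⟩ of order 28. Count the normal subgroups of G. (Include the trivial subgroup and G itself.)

7

G has 28 subgroups. Checking conjugation-invariance by order — order 1: 1/1 normal; order 2: 1/15 normal; order 4: 0/7 normal; order 7: 1/1 normal; order 14: 3/3 normal; order 28: 1/1 normal.
Total normal subgroups: 7.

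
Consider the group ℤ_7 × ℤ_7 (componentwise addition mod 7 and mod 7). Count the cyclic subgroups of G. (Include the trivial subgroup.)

9

A cyclic subgroup of order d is generated by each of its φ(d) elements of order d, so the cyclic subgroups of order d number (#elements of order d)/φ(d).
Cyclic subgroups by order — order 1: 1; order 7: 8.
Total: 9.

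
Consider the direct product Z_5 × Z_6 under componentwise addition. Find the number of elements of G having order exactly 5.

An element (a,b) has order lcm(ord(a), ord(b)); count pairs with lcm equal to 5.
Enumerating gives 4 such elements.

4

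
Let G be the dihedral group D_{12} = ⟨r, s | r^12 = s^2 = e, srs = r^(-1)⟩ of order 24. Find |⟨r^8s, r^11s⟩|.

|⟨r^8s⟩| = 2 and |⟨r^11s⟩| = 2, so |H| is a multiple of lcm(2, 2) = 2 and divides |G| = 24.
Closing under the operation: H = {e, r^3, r^6, r^9, r^2s, r^5s, r^8s, r^11s}, so |H| = 8.

8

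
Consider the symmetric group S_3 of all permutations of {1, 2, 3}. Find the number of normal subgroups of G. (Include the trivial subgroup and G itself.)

3

G has 6 subgroups. Checking conjugation-invariance by order — order 1: 1/1 normal; order 2: 0/3 normal; order 3: 1/1 normal; order 6: 1/1 normal.
Total normal subgroups: 3.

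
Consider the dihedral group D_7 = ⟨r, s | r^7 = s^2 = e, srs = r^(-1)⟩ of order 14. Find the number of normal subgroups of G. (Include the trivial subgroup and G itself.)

G has 10 subgroups. Checking conjugation-invariance by order — order 1: 1/1 normal; order 2: 0/7 normal; order 7: 1/1 normal; order 14: 1/1 normal.
Total normal subgroups: 3.

3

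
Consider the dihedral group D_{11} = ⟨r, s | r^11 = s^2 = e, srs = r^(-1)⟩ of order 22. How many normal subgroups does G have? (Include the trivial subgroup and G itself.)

3

G has 14 subgroups. Checking conjugation-invariance by order — order 1: 1/1 normal; order 2: 0/11 normal; order 11: 1/1 normal; order 22: 1/1 normal.
Total normal subgroups: 3.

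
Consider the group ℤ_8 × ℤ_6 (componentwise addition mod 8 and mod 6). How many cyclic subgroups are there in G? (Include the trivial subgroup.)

16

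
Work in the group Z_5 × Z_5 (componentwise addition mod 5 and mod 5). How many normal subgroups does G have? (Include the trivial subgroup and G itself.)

8

G is abelian, so every subgroup is normal.
G has 8 subgroups in total, hence 8 normal subgroups.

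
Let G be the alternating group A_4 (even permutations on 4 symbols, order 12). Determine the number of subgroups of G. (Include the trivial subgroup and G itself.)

10

|G| = 12, so by Lagrange every subgroup order divides 12. Divisors: 1, 2, 3, 4, 6, 12.
Subgroups by order — order 1: 1; order 2: 3; order 3: 4; order 4: 1; order 6: 0; order 12: 1.
Total: 1 + 3 + 4 + 1 + 0 + 1 = 10.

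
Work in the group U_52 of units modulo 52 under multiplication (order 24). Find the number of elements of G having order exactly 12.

8

The elements of order 12 are: 7, 11, 15, 19, 33, 37, 41, 45.
That's 8.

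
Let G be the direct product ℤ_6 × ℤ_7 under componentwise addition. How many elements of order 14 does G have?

An element (a,b) has order lcm(ord(a), ord(b)); count pairs with lcm equal to 14.
Enumerating gives 6 such elements.

6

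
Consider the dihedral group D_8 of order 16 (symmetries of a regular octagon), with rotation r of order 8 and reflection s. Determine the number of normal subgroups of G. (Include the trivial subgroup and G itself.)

7

G has 19 subgroups. Checking conjugation-invariance by order — order 1: 1/1 normal; order 2: 1/9 normal; order 4: 1/5 normal; order 8: 3/3 normal; order 16: 1/1 normal.
Total normal subgroups: 7.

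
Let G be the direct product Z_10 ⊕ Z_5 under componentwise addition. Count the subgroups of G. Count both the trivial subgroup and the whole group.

16

|G| = 50, so by Lagrange every subgroup order divides 50. Divisors: 1, 2, 5, 10, 25, 50.
Subgroups by order — order 1: 1; order 2: 1; order 5: 6; order 10: 6; order 25: 1; order 50: 1.
Total: 1 + 1 + 6 + 6 + 1 + 1 = 16.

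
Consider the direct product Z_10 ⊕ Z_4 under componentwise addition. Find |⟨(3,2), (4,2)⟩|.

20

|⟨(3,2)⟩| = 10 and |⟨(4,2)⟩| = 10, so |H| is a multiple of lcm(10, 10) = 10 and divides |G| = 40.
Closing under the operation: H = {(0,0), (0,2), (1,0), (1,2), (2,0), (2,2), (3,0), (3,2), (4,0), (4,2), (5,0), (5,2), (6,0), (6,2), (7,0), (7,2), (8,0), (8,2), (9,0), (9,2)}, so |H| = 20.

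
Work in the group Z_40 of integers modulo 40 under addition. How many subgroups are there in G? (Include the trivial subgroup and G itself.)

8

Subgroups of the cyclic group Z_40 correspond bijectively to divisors of 40.
Divisors of 40: 1, 2, 4, 5, 8, 10, 20, 40.
So Z_40 has 8 subgroups.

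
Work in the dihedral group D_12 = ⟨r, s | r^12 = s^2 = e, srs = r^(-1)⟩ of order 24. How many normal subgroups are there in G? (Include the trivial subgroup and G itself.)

G has 34 subgroups. Checking conjugation-invariance by order — order 1: 1/1 normal; order 2: 1/13 normal; order 3: 1/1 normal; order 4: 1/7 normal; order 6: 1/5 normal; order 8: 0/3 normal; order 12: 3/3 normal; order 24: 1/1 normal.
Total normal subgroups: 9.

9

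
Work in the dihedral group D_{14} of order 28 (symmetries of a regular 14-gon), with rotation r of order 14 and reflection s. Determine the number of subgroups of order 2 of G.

15

|G| = 28 and 2 | 28, so subgroups of order 2 are possible by Lagrange.
The subgroups of order 2 are: {e, r^10s}; {e, r^11s}; {e, r^12s}; {e, r^13s}; … (15 in all).
So G has 15 subgroups of order 2.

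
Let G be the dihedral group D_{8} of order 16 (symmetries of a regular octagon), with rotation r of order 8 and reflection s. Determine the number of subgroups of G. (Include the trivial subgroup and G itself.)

19

|G| = 16, so by Lagrange every subgroup order divides 16. Divisors: 1, 2, 4, 8, 16.
Subgroups by order — order 1: 1; order 2: 9; order 4: 5; order 8: 3; order 16: 1.
Total: 1 + 9 + 5 + 3 + 1 = 19.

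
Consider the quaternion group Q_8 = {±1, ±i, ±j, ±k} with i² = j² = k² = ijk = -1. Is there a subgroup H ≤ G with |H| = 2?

Yes

2 | 8. A subgroup of order 2 is {1, -1}.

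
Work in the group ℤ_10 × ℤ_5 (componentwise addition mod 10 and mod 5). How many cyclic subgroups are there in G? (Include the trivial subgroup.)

Each element a generates a cyclic subgroup ⟨a⟩; distinct elements may generate the same one (a cyclic group of order d has φ(d) generators).
Cyclic subgroups by order — order 1: 1; order 2: 1; order 5: 6; order 10: 6.
Total: 14.

14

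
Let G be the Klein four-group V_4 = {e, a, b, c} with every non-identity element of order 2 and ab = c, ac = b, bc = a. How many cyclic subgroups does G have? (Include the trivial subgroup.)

Each element a generates a cyclic subgroup ⟨a⟩; distinct elements may generate the same one (a cyclic group of order d has φ(d) generators).
Cyclic subgroups by order — order 1: 1; order 2: 3.
Total: 4.

4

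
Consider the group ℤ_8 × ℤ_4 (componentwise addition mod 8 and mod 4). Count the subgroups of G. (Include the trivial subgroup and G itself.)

|G| = 32, so by Lagrange every subgroup order divides 32. Divisors: 1, 2, 4, 8, 16, 32.
Subgroups by order — order 1: 1; order 2: 3; order 4: 7; order 8: 7; order 16: 3; order 32: 1.
Total: 1 + 3 + 7 + 7 + 3 + 1 = 22.

22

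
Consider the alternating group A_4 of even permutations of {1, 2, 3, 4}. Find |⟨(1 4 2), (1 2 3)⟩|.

12

|⟨(1 4 2)⟩| = 3 and |⟨(1 2 3)⟩| = 3, so |H| is a multiple of lcm(3, 3) = 3 and divides |G| = 12.
Closing {(1 4 2), (1 2 3)} under the group operation gives all of G, so |H| = 12.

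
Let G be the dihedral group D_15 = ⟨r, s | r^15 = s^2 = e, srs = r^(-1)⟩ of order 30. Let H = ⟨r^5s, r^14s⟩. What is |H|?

10

|⟨r^5s⟩| = 2 and |⟨r^14s⟩| = 2, so |H| is a multiple of lcm(2, 2) = 2 and divides |G| = 30.
Closing under the operation: H = {e, r^3, r^6, r^9, r^12, r^2s, r^5s, r^8s, r^11s, r^14s}, so |H| = 10.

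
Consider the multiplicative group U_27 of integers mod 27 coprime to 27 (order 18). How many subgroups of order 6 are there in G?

1

|G| = 18 and 6 | 18, so subgroups of order 6 are possible by Lagrange.
The subgroups of order 6 are: {1, 8, 10, 17, 19, 26}.
So G has 1 subgroup of order 6.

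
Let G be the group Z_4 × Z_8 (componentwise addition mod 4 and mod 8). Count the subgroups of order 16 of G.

|G| = 32 and 16 | 32, so subgroups of order 16 are possible by Lagrange.
The subgroups of order 16 are: {(0,0), (0,1), (0,2), (0,3), (0,4), (0,5), (0,6), (0,7), (2,0), (2,1), (2,2), (2,3), (2,4), (2,5), (2,6), (2,7)}; {(0,0), (0,2), (0,4), (0,6), (1,0), (1,2), (1,4), (1,6), (2,0), (2,2), (2,4), (2,6), (3,0), (3,2), (3,4), (3,6)}; {(0,0), (0,2), (0,4), (0,6), (1,1), (1,3), (1,5), (1,7), (2,0), (2,2), (2,4), (2,6), (3,1), (3,3), (3,5), (3,7)}.
So G has 3 subgroups of order 16.

3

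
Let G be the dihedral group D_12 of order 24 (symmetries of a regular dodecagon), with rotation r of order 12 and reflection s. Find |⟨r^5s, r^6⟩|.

4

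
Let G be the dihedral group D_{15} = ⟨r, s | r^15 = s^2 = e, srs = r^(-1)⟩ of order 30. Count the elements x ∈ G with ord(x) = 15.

8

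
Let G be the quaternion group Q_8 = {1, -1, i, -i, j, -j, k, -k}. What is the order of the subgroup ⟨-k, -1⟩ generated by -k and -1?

|⟨-k⟩| = 4 and |⟨-1⟩| = 2, so |H| is a multiple of lcm(4, 2) = 4 and divides |G| = 8.
Closing under the operation: H = {1, -1, k, -k}, so |H| = 4.

4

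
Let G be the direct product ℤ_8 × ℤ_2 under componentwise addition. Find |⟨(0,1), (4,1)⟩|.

4

|⟨(0,1)⟩| = 2 and |⟨(4,1)⟩| = 2, so |H| is a multiple of lcm(2, 2) = 2 and divides |G| = 16.
Closing under the operation: H = {(0,0), (0,1), (4,0), (4,1)}, so |H| = 4.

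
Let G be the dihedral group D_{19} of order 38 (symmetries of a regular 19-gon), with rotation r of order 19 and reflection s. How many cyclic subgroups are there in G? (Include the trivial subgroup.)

A cyclic subgroup of order d is generated by each of its φ(d) elements of order d, so the cyclic subgroups of order d number (#elements of order d)/φ(d).
Cyclic subgroups by order — order 1: 1; order 2: 19; order 19: 1.
Total: 21.

21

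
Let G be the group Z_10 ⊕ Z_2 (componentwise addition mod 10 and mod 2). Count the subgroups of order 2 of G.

3

|G| = 20 and 2 | 20, so subgroups of order 2 are possible by Lagrange.
The subgroups of order 2 are: {(0,0), (0,1)}; {(0,0), (5,0)}; {(0,0), (5,1)}.
So G has 3 subgroups of order 2.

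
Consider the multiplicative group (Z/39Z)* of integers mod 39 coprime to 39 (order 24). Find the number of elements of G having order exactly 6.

6

The elements of order 6 are: 4, 10, 17, 23, 29, 35.
That's 6.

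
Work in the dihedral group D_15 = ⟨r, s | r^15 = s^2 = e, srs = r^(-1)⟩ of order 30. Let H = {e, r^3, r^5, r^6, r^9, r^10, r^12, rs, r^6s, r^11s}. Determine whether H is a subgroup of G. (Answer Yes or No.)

Closure fails: r^11s · r^9 = r^2s ∉ H. So H is not a subgroup.

No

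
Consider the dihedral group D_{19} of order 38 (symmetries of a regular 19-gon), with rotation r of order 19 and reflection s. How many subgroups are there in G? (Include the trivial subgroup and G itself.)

|G| = 38, so by Lagrange every subgroup order divides 38. Divisors: 1, 2, 19, 38.
Subgroups by order — order 1: 1; order 2: 19; order 19: 1; order 38: 1.
Total: 1 + 19 + 1 + 1 = 22.

22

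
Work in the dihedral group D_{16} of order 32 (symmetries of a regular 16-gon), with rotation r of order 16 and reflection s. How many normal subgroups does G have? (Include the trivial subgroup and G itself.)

G has 36 subgroups. Checking conjugation-invariance by order — order 1: 1/1 normal; order 2: 1/17 normal; order 4: 1/9 normal; order 8: 1/5 normal; order 16: 3/3 normal; order 32: 1/1 normal.
Total normal subgroups: 8.

8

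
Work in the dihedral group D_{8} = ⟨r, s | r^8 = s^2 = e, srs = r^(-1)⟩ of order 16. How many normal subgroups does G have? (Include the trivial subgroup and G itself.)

G has 19 subgroups. Checking conjugation-invariance by order — order 1: 1/1 normal; order 2: 1/9 normal; order 4: 1/5 normal; order 8: 3/3 normal; order 16: 1/1 normal.
Total normal subgroups: 7.

7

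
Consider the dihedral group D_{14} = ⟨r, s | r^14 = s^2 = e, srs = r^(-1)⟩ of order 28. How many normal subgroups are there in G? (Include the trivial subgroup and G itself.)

G has 28 subgroups. Checking conjugation-invariance by order — order 1: 1/1 normal; order 2: 1/15 normal; order 4: 0/7 normal; order 7: 1/1 normal; order 14: 3/3 normal; order 28: 1/1 normal.
Total normal subgroups: 7.

7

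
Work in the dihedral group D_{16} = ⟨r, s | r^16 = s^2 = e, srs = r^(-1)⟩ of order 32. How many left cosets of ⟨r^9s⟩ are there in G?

|⟨r^9s⟩| = 2 and |G| = 32.
By Lagrange, [G : H] = |G|/|H| = 32/2 = 16.

16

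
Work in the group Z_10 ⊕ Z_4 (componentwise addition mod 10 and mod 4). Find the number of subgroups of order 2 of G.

3

|G| = 40 and 2 | 40, so subgroups of order 2 are possible by Lagrange.
The subgroups of order 2 are: {(0,0), (0,2)}; {(0,0), (5,0)}; {(0,0), (5,2)}.
So G has 3 subgroups of order 2.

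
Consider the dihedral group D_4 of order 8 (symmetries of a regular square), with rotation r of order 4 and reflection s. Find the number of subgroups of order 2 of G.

|G| = 8 and 2 | 8, so subgroups of order 2 are possible by Lagrange.
The subgroups of order 2 are: {e, r^2}; {e, r^2s}; {e, r^3s}; {e, rs}; … (5 in all).
So G has 5 subgroups of order 2.

5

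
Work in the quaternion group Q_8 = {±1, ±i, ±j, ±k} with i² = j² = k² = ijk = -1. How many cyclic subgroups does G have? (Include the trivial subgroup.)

5

Each element a generates a cyclic subgroup ⟨a⟩; distinct elements may generate the same one (a cyclic group of order d has φ(d) generators).
Cyclic subgroups by order — order 1: 1; order 2: 1; order 4: 3.
Total: 5.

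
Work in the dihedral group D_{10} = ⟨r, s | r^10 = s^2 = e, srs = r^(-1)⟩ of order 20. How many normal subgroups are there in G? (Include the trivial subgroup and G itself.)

7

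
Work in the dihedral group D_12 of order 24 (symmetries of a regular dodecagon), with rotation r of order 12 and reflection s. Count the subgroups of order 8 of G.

3

|G| = 24 and 8 | 24, so subgroups of order 8 are possible by Lagrange.
The subgroups of order 8 are: {e, r^3, r^6, r^9, rs, r^4s, r^7s, r^10s}; {e, r^3, r^6, r^9, r^2s, r^5s, r^8s, r^11s}; {e, r^3, r^6, r^9, s, r^3s, r^6s, r^9s}.
So G has 3 subgroups of order 8.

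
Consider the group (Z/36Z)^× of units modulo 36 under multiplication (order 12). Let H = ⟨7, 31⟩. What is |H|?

6

|⟨7⟩| = 6 and |⟨31⟩| = 6, so |H| is a multiple of lcm(6, 6) = 6 and divides |G| = 12.
Closing under the operation: H = {1, 7, 13, 19, 25, 31}, so |H| = 6.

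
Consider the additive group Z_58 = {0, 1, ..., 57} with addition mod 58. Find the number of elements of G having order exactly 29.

In a cyclic group of order 58, the number of elements of order d (for d | 58) is φ(d).
φ(29) = 28.

28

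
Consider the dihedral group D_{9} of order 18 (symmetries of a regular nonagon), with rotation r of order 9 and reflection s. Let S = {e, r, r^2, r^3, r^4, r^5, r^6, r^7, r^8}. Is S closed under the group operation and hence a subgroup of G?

Yes

|S| = 9 divides |G| = 18, consistent with Lagrange.
S contains the identity, every element's inverse is in S, and S is closed under ·: it is a subgroup.
In fact S = ⟨r^4⟩.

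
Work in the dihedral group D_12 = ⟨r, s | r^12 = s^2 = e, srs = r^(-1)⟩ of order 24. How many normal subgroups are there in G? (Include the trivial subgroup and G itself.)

9

G has 34 subgroups. Checking conjugation-invariance by order — order 1: 1/1 normal; order 2: 1/13 normal; order 3: 1/1 normal; order 4: 1/7 normal; order 6: 1/5 normal; order 8: 0/3 normal; order 12: 3/3 normal; order 24: 1/1 normal.
Total normal subgroups: 9.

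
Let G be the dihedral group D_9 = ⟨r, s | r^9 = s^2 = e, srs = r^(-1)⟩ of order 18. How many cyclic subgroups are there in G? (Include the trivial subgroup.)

Group the elements of G by the cyclic subgroup they generate; each cyclic subgroup of order d accounts for φ(d) elements.
Cyclic subgroups by order — order 1: 1; order 2: 9; order 3: 1; order 9: 1.
Total: 12.

12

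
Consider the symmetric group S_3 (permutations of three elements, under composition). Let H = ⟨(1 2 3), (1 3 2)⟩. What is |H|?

|⟨(1 2 3)⟩| = 3 and |⟨(1 3 2)⟩| = 3, so |H| is a multiple of lcm(3, 3) = 3 and divides |G| = 6.
Closing under the operation: H = {e, (1 2 3), (1 3 2)}, so |H| = 3.

3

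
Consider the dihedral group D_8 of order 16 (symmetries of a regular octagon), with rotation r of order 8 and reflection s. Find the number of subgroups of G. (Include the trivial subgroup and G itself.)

19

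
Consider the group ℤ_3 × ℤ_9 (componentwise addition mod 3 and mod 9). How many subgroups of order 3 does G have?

4

|G| = 27 and 3 | 27, so subgroups of order 3 are possible by Lagrange.
The subgroups of order 3 are: {(0,0), (0,3), (0,6)}; {(0,0), (1,0), (2,0)}; {(0,0), (1,3), (2,6)}; {(0,0), (1,6), (2,3)}.
So G has 4 subgroups of order 3.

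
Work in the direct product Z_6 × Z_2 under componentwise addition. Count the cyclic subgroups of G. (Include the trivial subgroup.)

8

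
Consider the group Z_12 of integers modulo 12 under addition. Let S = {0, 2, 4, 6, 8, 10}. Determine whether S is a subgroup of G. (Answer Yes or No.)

Yes

|S| = 6 divides |G| = 12, consistent with Lagrange.
S contains the identity, every element's inverse is in S, and S is closed under +: it is a subgroup.
In fact S = ⟨2⟩.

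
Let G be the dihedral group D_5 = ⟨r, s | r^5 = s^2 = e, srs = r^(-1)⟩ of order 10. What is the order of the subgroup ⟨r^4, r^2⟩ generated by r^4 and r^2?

5

|⟨r^4⟩| = 5 and |⟨r^2⟩| = 5, so |H| is a multiple of lcm(5, 5) = 5 and divides |G| = 10.
Closing under the operation: H = {e, r, r^2, r^3, r^4}, so |H| = 5.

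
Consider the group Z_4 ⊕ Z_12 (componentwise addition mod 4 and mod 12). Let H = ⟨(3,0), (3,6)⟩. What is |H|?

8

|⟨(3,0)⟩| = 4 and |⟨(3,6)⟩| = 4, so |H| is a multiple of lcm(4, 4) = 4 and divides |G| = 48.
Closing under the operation: H = {(0,0), (0,6), (1,0), (1,6), (2,0), (2,6), (3,0), (3,6)}, so |H| = 8.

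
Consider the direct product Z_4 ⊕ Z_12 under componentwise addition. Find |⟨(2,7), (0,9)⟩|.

|⟨(2,7)⟩| = 12 and |⟨(0,9)⟩| = 4, so |H| is a multiple of lcm(12, 4) = 12 and divides |G| = 48.
Closing under the operation: H = {(0,0), (0,1), (0,2), (0,3), (0,4), (0,5), (0,6), (0,7), (0,8), (0,9), (0,10), (0,11), (2,0), (2,1), (2,2), (2,3), (2,4), (2,5), (2,6), (2,7), (2,8), (2,9), (2,10), (2,11)}, so |H| = 24.

24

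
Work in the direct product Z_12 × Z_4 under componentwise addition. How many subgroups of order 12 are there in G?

7

|G| = 48 and 12 | 48, so subgroups of order 12 are possible by Lagrange.
The subgroups of order 12 are: {(0,0), (0,1), (0,2), (0,3), (4,0), (4,1), (4,2), (4,3), (8,0), (8,1), (8,2), (8,3)}; {(0,0), (0,2), (2,0), (2,2), (4,0), (4,2), (6,0), (6,2), (8,0), (8,2), (10,0), (10,2)}; {(0,0), (0,2), (2,1), (2,3), (4,0), (4,2), (6,1), (6,3), (8,0), (8,2), (10,1), (10,3)}; {(0,0), (1,0), (2,0), (3,0), (4,0), (5,0), (6,0), (7,0), (8,0), (9,0), (10,0), (11,0)}; … (7 in all).
So G has 7 subgroups of order 12.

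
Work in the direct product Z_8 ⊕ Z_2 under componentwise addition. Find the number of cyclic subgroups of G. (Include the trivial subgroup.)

A cyclic subgroup of order d is generated by each of its φ(d) elements of order d, so the cyclic subgroups of order d number (#elements of order d)/φ(d).
Cyclic subgroups by order — order 1: 1; order 2: 3; order 4: 2; order 8: 2.
Total: 8.

8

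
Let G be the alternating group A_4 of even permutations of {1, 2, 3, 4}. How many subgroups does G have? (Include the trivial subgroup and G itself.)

10

|G| = 12, so by Lagrange every subgroup order divides 12. Divisors: 1, 2, 3, 4, 6, 12.
Subgroups by order — order 1: 1; order 2: 3; order 3: 4; order 4: 1; order 6: 0; order 12: 1.
Total: 1 + 3 + 4 + 1 + 0 + 1 = 10.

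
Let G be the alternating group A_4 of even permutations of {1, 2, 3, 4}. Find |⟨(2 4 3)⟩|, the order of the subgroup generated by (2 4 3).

Computing powers of (2 4 3): the smallest k with ((2 4 3))^k = e is k = 3.

3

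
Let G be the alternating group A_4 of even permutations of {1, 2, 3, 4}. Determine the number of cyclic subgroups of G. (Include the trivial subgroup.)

A cyclic subgroup of order d is generated by each of its φ(d) elements of order d, so the cyclic subgroups of order d number (#elements of order d)/φ(d).
Cyclic subgroups by order — order 1: 1; order 2: 3; order 3: 4.
Total: 8.

8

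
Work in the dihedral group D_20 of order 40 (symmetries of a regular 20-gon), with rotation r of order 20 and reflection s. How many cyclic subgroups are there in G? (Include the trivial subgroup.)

26

A cyclic subgroup of order d is generated by each of its φ(d) elements of order d, so the cyclic subgroups of order d number (#elements of order d)/φ(d).
Cyclic subgroups by order — order 1: 1; order 2: 21; order 4: 1; order 5: 1; order 10: 1; order 20: 1.
Total: 26.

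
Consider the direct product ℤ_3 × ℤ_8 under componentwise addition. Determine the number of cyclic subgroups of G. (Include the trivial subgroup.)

8

A cyclic subgroup of order d is generated by each of its φ(d) elements of order d, so the cyclic subgroups of order d number (#elements of order d)/φ(d).
Cyclic subgroups by order — order 1: 1; order 2: 1; order 3: 1; order 4: 1; order 6: 1; order 8: 1; order 12: 1; order 24: 1.
Total: 8.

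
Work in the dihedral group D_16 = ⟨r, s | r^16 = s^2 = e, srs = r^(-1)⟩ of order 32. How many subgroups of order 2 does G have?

|G| = 32 and 2 | 32, so subgroups of order 2 are possible by Lagrange.
The subgroups of order 2 are: {e, r^10s}; {e, r^11s}; {e, r^12s}; {e, r^13s}; … (17 in all).
So G has 17 subgroups of order 2.

17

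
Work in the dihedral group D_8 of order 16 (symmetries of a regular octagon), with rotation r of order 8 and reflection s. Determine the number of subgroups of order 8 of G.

|G| = 16 and 8 | 16, so subgroups of order 8 are possible by Lagrange.
The subgroups of order 8 are: {e, r, r^2, r^3, r^4, r^5, r^6, r^7}; {e, r^2, r^4, r^6, s, r^2s, r^4s, r^6s}; {e, r^2, r^4, r^6, rs, r^3s, r^5s, r^7s}.
So G has 3 subgroups of order 8.

3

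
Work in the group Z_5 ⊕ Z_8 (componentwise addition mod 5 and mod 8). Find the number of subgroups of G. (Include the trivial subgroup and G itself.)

8

|G| = 40, so by Lagrange every subgroup order divides 40. Divisors: 1, 2, 4, 5, 8, 10, 20, 40.
Subgroups by order — order 1: 1; order 2: 1; order 4: 1; order 5: 1; order 8: 1; order 10: 1; order 20: 1; order 40: 1.
Total: 1 + 1 + 1 + 1 + 1 + 1 + 1 + 1 = 8.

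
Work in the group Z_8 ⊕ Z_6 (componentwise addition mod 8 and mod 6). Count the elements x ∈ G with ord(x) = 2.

3

An element (a,b) has order lcm(ord(a), ord(b)); count pairs with lcm equal to 2.
Enumerating gives 3 such elements.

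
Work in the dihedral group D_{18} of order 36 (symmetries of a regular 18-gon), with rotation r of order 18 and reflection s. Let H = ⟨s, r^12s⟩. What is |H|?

|⟨s⟩| = 2 and |⟨r^12s⟩| = 2, so |H| is a multiple of lcm(2, 2) = 2 and divides |G| = 36.
Closing under the operation: H = {e, r^6, r^12, s, r^6s, r^12s}, so |H| = 6.

6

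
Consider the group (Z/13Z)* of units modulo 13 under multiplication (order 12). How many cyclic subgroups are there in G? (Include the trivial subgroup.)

Group the elements of G by the cyclic subgroup they generate; each cyclic subgroup of order d accounts for φ(d) elements.
Cyclic subgroups by order — order 1: 1; order 2: 1; order 3: 1; order 4: 1; order 6: 1; order 12: 1.
Total: 6.

6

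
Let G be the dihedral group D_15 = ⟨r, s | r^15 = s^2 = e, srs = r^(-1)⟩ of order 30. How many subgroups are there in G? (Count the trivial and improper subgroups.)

28

|G| = 30, so by Lagrange every subgroup order divides 30. Divisors: 1, 2, 3, 5, 6, 10, 15, 30.
Subgroups by order — order 1: 1; order 2: 15; order 3: 1; order 5: 1; order 6: 5; order 10: 3; order 15: 1; order 30: 1.
Total: 1 + 15 + 1 + 1 + 5 + 3 + 1 + 1 = 28.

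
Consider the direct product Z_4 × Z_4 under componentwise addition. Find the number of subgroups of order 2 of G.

3

|G| = 16 and 2 | 16, so subgroups of order 2 are possible by Lagrange.
The subgroups of order 2 are: {(0,0), (0,2)}; {(0,0), (2,0)}; {(0,0), (2,2)}.
So G has 3 subgroups of order 2.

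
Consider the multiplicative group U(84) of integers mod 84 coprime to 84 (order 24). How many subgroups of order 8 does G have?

1

|G| = 24 and 8 | 24, so subgroups of order 8 are possible by Lagrange.
The subgroups of order 8 are: {1, 13, 29, 41, 43, 55, 71, 83}.
So G has 1 subgroup of order 8.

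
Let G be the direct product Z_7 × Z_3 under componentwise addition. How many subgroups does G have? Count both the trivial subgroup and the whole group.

|G| = 21, so by Lagrange every subgroup order divides 21. Divisors: 1, 3, 7, 21.
Subgroups by order — order 1: 1; order 3: 1; order 7: 1; order 21: 1.
Total: 1 + 1 + 1 + 1 = 4.

4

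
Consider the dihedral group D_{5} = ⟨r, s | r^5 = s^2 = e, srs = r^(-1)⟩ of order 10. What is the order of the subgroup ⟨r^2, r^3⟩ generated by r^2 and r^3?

5

|⟨r^2⟩| = 5 and |⟨r^3⟩| = 5, so |H| is a multiple of lcm(5, 5) = 5 and divides |G| = 10.
Closing under the operation: H = {e, r, r^2, r^3, r^4}, so |H| = 5.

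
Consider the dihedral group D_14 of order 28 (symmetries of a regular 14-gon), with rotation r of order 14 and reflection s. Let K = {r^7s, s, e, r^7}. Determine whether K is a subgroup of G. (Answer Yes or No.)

Yes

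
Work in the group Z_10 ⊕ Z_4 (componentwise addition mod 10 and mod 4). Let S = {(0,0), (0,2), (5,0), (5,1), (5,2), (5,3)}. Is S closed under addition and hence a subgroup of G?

|S| = 6 does not divide |G| = 40, so by Lagrange S is not a subgroup.

No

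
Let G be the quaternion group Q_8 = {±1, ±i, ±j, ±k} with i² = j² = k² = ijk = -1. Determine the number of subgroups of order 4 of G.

3

|G| = 8 and 4 | 8, so subgroups of order 4 are possible by Lagrange.
The subgroups of order 4 are: {1, -1, i, -i}; {1, -1, j, -j}; {1, -1, k, -k}.
So G has 3 subgroups of order 4.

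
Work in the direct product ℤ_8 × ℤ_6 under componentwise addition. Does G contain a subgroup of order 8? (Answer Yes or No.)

Yes

8 | 48. A subgroup of order 8 is {(0,0), (0,3), (2,0), (2,3), (4,0), (4,3), (6,0), (6,3)}.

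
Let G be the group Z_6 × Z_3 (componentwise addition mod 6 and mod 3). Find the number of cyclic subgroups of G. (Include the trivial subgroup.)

Group the elements of G by the cyclic subgroup they generate; each cyclic subgroup of order d accounts for φ(d) elements.
Cyclic subgroups by order — order 1: 1; order 2: 1; order 3: 4; order 6: 4.
Total: 10.

10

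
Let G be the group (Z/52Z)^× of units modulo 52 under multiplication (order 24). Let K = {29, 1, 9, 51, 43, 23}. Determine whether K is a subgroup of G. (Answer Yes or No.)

Yes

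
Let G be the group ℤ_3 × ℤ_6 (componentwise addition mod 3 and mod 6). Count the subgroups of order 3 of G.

|G| = 18 and 3 | 18, so subgroups of order 3 are possible by Lagrange.
The subgroups of order 3 are: {(0,0), (0,2), (0,4)}; {(0,0), (1,0), (2,0)}; {(0,0), (1,2), (2,4)}; {(0,0), (1,4), (2,2)}.
So G has 4 subgroups of order 3.

4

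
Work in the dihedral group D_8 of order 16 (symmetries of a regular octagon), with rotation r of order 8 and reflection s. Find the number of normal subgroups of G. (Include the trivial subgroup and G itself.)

7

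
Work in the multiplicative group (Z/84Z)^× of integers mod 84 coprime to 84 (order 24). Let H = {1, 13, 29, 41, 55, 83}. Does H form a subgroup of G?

No

Closure fails: 41 · 83 = 43 ∉ H. So H is not a subgroup.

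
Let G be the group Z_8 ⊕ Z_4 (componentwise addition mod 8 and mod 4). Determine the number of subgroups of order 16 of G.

|G| = 32 and 16 | 32, so subgroups of order 16 are possible by Lagrange.
The subgroups of order 16 are: {(0,0), (0,1), (0,2), (0,3), (2,0), (2,1), (2,2), (2,3), (4,0), (4,1), (4,2), (4,3), (6,0), (6,1), (6,2), (6,3)}; {(0,0), (0,2), (1,0), (1,2), (2,0), (2,2), (3,0), (3,2), (4,0), (4,2), (5,0), (5,2), (6,0), (6,2), (7,0), (7,2)}; {(0,0), (0,2), (1,1), (1,3), (2,0), (2,2), (3,1), (3,3), (4,0), (4,2), (5,1), (5,3), (6,0), (6,2), (7,1), (7,3)}.
So G has 3 subgroups of order 16.

3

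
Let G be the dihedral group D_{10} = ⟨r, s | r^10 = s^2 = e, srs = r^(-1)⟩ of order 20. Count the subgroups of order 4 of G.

5

|G| = 20 and 4 | 20, so subgroups of order 4 are possible by Lagrange.
The subgroups of order 4 are: {e, r^5, r^2s, r^7s}; {e, r^5, r^3s, r^8s}; {e, r^5, r^4s, r^9s}; {e, r^5, s, r^5s}; … (5 in all).
So G has 5 subgroups of order 4.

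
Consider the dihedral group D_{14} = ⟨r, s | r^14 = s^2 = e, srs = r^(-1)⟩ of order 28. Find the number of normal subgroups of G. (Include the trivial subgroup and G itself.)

7

G has 28 subgroups. Checking conjugation-invariance by order — order 1: 1/1 normal; order 2: 1/15 normal; order 4: 0/7 normal; order 7: 1/1 normal; order 14: 3/3 normal; order 28: 1/1 normal.
Total normal subgroups: 7.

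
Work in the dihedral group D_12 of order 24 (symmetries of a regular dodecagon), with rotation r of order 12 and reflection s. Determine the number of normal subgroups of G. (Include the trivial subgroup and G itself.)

G has 34 subgroups. Checking conjugation-invariance by order — order 1: 1/1 normal; order 2: 1/13 normal; order 3: 1/1 normal; order 4: 1/7 normal; order 6: 1/5 normal; order 8: 0/3 normal; order 12: 3/3 normal; order 24: 1/1 normal.
Total normal subgroups: 9.

9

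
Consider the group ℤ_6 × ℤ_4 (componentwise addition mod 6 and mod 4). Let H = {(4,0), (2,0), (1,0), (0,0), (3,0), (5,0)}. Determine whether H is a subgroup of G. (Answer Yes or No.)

|H| = 6 divides |G| = 24, consistent with Lagrange.
H contains the identity, every element's inverse is in H, and H is closed under +: it is a subgroup.
In fact H = ⟨(5,0)⟩.

Yes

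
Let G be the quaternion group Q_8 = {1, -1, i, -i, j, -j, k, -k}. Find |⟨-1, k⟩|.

4

|⟨-1⟩| = 2 and |⟨k⟩| = 4, so |H| is a multiple of lcm(2, 4) = 4 and divides |G| = 8.
Closing under the operation: H = {1, -1, k, -k}, so |H| = 4.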